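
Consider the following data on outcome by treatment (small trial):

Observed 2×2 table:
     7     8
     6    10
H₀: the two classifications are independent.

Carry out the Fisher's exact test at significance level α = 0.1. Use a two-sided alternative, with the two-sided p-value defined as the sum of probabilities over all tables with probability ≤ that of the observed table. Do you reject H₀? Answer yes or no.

reject H₀: no

Margins: r₁=15, r₂=16, c₁=13, c₂=18, n=31
p_obs = C(15,7)·C(16,6)/C(31,13); sum pmf over tables with pmf ≤ p_obs
p-value (two-sided) = 0.72239
At α=0.1: p ≥ α → fail to reject H₀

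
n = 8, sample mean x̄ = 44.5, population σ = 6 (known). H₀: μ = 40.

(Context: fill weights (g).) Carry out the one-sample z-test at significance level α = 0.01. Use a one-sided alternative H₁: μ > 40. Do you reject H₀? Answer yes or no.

reject H₀: no

SE = σ/√n = 6/√8 = 2.1213
z = (x̄−μ₀)/SE = (44.5−40)/2.1213 = 2.1213
p-value (one-sided, H₁ greater) = 0.01695
At α=0.01: p ≥ α → fail to reject H₀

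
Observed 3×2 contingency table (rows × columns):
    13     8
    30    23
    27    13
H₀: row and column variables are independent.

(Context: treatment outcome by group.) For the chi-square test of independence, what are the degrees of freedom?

df = (r−1)(c−1) = (3−1)·(2−1) = 2

degrees of freedom = 2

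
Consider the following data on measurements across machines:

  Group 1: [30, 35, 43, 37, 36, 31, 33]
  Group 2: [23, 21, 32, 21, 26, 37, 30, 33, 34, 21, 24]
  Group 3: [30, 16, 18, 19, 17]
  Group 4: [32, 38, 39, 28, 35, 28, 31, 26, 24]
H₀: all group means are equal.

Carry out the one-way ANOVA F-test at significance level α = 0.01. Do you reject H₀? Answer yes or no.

reject H₀: yes

Group means [35.00, 27.45, 20.00, 31.22], grand mean 29.000
SSB = Σnᵢ(x̄ᵢ−x̄)² = 727.717; SSW = ΣΣ(x−x̄ᵢ)² = 816.283
MSB = 727.717/3 = 242.5724; MSW = 816.283/28 = 29.1530
F = MSB/MSW = 8.3207
df = (3, 28)
p-value (upper-tail) = 0.00041
At α=0.01: p < α → reject H₀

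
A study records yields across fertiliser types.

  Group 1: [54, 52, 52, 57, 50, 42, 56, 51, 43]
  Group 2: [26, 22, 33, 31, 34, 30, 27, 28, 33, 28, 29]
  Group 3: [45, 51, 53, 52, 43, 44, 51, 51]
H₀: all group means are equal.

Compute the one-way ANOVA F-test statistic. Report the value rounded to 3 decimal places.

test statistic = 78.363

Group means [50.78, 29.18, 48.75], grand mean 41.714
SSB = Σnᵢ(x̄ᵢ−x̄)² = 2863.022; SSW = ΣΣ(x−x̄ᵢ)² = 456.692
MSB = 2863.022/2 = 1431.5112; MSW = 456.692/25 = 18.2677
F = MSB/MSW = 78.3631
df = (2, 25)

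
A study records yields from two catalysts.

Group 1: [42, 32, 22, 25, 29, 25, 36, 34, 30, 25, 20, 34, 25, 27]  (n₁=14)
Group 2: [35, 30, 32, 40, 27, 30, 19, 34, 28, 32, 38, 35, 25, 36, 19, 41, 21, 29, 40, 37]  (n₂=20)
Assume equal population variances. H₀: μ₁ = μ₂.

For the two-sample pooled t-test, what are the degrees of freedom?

df = n₁ + n₂ − 2 = 14 + 20 − 2 = 32

degrees of freedom = 32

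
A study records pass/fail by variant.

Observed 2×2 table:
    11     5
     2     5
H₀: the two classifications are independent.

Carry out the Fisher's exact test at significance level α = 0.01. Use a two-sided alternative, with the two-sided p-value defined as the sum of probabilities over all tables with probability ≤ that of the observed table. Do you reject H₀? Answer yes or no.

reject H₀: no

Margins: r₁=16, r₂=7, c₁=13, c₂=10, n=23
p_obs = C(16,11)·C(7,2)/C(23,13); sum pmf over tables with pmf ≤ p_obs
p-value (two-sided) = 0.16880
At α=0.01: p ≥ α → fail to reject H₀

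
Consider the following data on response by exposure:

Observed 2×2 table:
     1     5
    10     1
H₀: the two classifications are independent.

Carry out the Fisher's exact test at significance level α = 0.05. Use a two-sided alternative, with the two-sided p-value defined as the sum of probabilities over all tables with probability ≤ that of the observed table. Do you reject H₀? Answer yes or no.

Margins: r₁=6, r₂=11, c₁=11, c₂=6, n=17
p_obs = C(6,1)·C(11,10)/C(17,11); sum pmf over tables with pmf ≤ p_obs
p-value (two-sided) = 0.00541
At α=0.05: p < α → reject H₀

reject H₀: yes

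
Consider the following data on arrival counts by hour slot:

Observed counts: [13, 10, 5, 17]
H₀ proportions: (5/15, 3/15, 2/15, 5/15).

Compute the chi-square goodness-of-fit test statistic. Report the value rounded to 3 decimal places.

n = 45; E_i = n·p_i = [15.00, 9.00, 6.00, 15.00]
χ² = (13−15.00)²/15.00 + (10−9.00)²/9.00 + (5−6.00)²/6.00 + (17−15.00)²/15.00 = 0.8111
df = 3

test statistic = 0.811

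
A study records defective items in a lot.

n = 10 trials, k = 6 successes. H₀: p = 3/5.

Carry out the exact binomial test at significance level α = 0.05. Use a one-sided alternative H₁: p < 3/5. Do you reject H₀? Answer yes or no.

Exact binomial: n=10, k=6, p₀=3/5=0.6000
P(X≤6) from Σ C(n,i)·p₀^i·(1−p₀)^(n−i)
p-value (one-sided, H₁ less) = 0.61772
At α=0.05: p ≥ α → fail to reject H₀

reject H₀: no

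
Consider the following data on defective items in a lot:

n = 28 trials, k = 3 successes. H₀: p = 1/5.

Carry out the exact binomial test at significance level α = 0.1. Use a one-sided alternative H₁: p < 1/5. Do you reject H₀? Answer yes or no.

reject H₀: no

Exact binomial: n=28, k=3, p₀=1/5=0.2000
P(X≤3) from Σ C(n,i)·p₀^i·(1−p₀)^(n−i)
p-value (one-sided, H₁ less) = 0.16018
At α=0.1: p ≥ α → fail to reject H₀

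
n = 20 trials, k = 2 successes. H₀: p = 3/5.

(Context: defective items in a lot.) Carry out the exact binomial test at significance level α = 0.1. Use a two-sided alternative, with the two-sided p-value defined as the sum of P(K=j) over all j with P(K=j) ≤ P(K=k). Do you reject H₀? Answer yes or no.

Exact binomial: n=20, k=2, p₀=3/5=0.6000
P(X=j) = C(n,j)·p₀^j·(1−p₀)^(n−j); p = Σ P(X=j) over j with P(X=j) ≤ P(X=2)
p-value (two-sided) = 0.00001
At α=0.1: p < α → reject H₀

reject H₀: yes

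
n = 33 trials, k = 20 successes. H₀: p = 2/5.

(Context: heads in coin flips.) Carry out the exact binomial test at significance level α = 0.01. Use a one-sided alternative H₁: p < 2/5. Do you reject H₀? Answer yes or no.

Exact binomial: n=33, k=20, p₀=2/5=0.4000
P(X≤20) from Σ C(n,i)·p₀^i·(1−p₀)^(n−i)
p-value (one-sided, H₁ less) = 0.99483
At α=0.01: p ≥ α → fail to reject H₀

reject H₀: no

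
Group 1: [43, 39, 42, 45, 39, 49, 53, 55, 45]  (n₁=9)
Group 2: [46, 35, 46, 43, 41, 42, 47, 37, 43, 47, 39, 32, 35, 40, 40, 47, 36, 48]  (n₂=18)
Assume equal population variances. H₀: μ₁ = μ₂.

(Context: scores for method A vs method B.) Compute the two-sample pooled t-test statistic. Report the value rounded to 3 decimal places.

test statistic = 1.989

x̄₁=45.556, s₁=5.725, n₁=9
x̄₂=41.333, s₂=4.935, n₂=18
s_p² = [8·5.725² + 17·4.935²]/25 = 27.0489
SE = √(s_p²·(1/9+1/18)) = 2.1232
t = (45.556−41.333)/2.1232 = 1.9886
df = 25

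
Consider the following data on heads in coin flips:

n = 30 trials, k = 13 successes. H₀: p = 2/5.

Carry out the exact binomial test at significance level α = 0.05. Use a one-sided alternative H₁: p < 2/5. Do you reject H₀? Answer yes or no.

reject H₀: no

Exact binomial: n=30, k=13, p₀=2/5=0.4000
P(X≤13) from Σ C(n,i)·p₀^i·(1−p₀)^(n−i)
p-value (one-sided, H₁ less) = 0.71450
At α=0.05: p ≥ α → fail to reject H₀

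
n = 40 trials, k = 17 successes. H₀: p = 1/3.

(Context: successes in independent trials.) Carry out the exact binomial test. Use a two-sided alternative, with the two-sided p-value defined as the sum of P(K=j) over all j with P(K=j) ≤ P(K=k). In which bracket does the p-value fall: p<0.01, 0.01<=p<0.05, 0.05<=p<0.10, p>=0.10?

Exact binomial: n=40, k=17, p₀=1/3=0.3333
P(X=j) = C(n,j)·p₀^j·(1−p₀)^(n−j); p = Σ P(X=j) over j with P(X=j) ≤ P(X=17)
p-value (two-sided) = 0.24100
→ bracket: p>=0.10

p-value bracket: p>=0.10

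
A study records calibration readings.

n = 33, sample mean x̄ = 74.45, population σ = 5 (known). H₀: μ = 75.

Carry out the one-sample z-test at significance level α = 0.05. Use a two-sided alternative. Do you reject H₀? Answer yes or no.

reject H₀: no

SE = σ/√n = 5/√33 = 0.8704
z = (x̄−μ₀)/SE = (74.45−75)/0.8704 = -0.6319
p-value (two-sided) = 0.52745
At α=0.05: p ≥ α → fail to reject H₀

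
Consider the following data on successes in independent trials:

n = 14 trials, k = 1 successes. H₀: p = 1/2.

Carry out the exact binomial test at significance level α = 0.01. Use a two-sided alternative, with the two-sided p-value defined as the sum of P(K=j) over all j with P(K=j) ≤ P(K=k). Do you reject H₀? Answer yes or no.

reject H₀: yes

Exact binomial: n=14, k=1, p₀=1/2=0.5000
P(X=j) = C(n,j)·p₀^j·(1−p₀)^(n−j); p = Σ P(X=j) over j with P(X=j) ≤ P(X=1)
p-value (two-sided) = 0.00183
At α=0.01: p < α → reject H₀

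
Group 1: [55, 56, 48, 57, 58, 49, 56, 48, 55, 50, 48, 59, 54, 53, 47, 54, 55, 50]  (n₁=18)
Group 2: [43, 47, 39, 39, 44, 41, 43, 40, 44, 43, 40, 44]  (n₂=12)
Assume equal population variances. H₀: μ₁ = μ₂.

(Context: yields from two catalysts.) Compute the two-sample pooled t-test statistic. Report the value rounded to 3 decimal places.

test statistic = 8.444

x̄₁=52.889, s₁=3.864, n₁=18
x̄₂=42.250, s₂=2.454, n₂=12
s_p² = [17·3.864² + 11·2.454²]/28 = 11.4296
SE = √(s_p²·(1/18+1/12)) = 1.2599
t = (52.889−42.250)/1.2599 = 8.4440
df = 28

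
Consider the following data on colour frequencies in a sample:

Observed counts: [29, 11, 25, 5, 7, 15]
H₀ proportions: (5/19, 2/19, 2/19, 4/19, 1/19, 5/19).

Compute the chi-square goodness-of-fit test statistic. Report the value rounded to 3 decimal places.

n = 92; E_i = n·p_i = [24.21, 9.68, 9.68, 19.37, 4.84, 24.21]
χ² = (29−24.21)²/24.21 + (11−9.68)²/9.68 + (25−9.68)²/9.68 + (5−19.37)²/19.37 + (7−4.84)²/4.84 + (15−24.21)²/24.21 = 40.4734
df = 5

test statistic = 40.473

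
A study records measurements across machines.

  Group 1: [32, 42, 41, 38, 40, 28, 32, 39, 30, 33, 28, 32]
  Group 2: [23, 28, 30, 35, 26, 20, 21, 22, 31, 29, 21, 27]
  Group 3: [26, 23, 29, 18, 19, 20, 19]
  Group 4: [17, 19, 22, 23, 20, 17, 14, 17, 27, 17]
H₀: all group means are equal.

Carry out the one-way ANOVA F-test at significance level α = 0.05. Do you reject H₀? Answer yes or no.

reject H₀: yes

Group means [34.58, 26.08, 22.00, 19.30], grand mean 26.220
SSB = Σnᵢ(x̄ᵢ−x̄)² = 1443.091; SSW = ΣΣ(x−x̄ᵢ)² = 767.933
MSB = 1443.091/3 = 481.0304; MSW = 767.933/37 = 20.7550
F = MSB/MSW = 23.1767
df = (3, 37)
p-value (upper-tail) = 0.00000
At α=0.05: p < α → reject H₀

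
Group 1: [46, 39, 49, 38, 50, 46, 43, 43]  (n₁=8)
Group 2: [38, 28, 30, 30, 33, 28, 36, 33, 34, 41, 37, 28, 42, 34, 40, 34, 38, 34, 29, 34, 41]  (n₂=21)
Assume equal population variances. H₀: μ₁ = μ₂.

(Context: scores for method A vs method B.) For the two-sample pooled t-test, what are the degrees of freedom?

df = n₁ + n₂ − 2 = 8 + 21 − 2 = 27

degrees of freedom = 27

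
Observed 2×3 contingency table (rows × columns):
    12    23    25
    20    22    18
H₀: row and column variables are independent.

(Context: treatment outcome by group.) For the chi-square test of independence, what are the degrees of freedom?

degrees of freedom = 2

df = (r−1)(c−1) = (2−1)·(3−1) = 2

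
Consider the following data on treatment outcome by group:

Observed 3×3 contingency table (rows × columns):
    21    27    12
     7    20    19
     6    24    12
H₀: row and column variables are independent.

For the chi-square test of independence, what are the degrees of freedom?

degrees of freedom = 4

df = (r−1)(c−1) = (3−1)·(3−1) = 4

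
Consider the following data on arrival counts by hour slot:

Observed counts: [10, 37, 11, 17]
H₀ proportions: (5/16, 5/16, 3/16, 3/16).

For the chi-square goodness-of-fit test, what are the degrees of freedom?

degrees of freedom = 3

df = k − 1 = 4 − 1 = 3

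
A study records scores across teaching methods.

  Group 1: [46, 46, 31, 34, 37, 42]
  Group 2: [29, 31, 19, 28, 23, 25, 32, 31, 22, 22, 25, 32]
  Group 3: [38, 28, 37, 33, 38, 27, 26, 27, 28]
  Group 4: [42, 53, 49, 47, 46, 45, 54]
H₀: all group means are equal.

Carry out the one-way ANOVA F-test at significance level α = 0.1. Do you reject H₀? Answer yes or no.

Group means [39.33, 26.58, 31.33, 48.00], grand mean 34.500
SSB = Σnᵢ(x̄ᵢ−x̄)² = 2258.250; SSW = ΣΣ(x−x̄ᵢ)² = 746.250
MSB = 2258.250/3 = 752.7500; MSW = 746.250/30 = 24.8750
F = MSB/MSW = 30.2613
df = (3, 30)
p-value (upper-tail) = 0.00000
At α=0.1: p < α → reject H₀

reject H₀: yes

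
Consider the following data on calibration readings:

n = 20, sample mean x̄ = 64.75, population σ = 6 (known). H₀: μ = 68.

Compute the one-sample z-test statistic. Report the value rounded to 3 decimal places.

SE = σ/√n = 6/√20 = 1.3416
z = (x̄−μ₀)/SE = (64.75−68)/1.3416 = -2.4224

test statistic = -2.422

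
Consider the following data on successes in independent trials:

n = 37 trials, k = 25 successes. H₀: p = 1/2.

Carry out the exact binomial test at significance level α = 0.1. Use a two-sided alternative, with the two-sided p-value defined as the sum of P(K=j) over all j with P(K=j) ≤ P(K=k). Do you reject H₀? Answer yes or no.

Exact binomial: n=37, k=25, p₀=1/2=0.5000
P(X=j) = C(n,j)·p₀^j·(1−p₀)^(n−j); p = Σ P(X=j) over j with P(X=j) ≤ P(X=25)
p-value (two-sided) = 0.04703
At α=0.1: p < α → reject H₀

reject H₀: yes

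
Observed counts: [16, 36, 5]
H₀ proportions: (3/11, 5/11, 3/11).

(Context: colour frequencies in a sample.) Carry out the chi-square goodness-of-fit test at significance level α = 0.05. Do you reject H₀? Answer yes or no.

reject H₀: yes

n = 57; E_i = n·p_i = [15.55, 25.91, 15.55]
χ² = (16−15.55)²/15.55 + (36−25.91)²/25.91 + (5−15.55)²/15.55 = 11.0971
df = 2
p-value (upper-tail) = 0.00389
At α=0.05: p < α → reject H₀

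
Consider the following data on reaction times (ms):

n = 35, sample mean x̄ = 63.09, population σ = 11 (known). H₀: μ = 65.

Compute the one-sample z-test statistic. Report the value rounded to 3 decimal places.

SE = σ/√n = 11/√35 = 1.8593
z = (x̄−μ₀)/SE = (63.09−65)/1.8593 = -1.0272

test statistic = -1.027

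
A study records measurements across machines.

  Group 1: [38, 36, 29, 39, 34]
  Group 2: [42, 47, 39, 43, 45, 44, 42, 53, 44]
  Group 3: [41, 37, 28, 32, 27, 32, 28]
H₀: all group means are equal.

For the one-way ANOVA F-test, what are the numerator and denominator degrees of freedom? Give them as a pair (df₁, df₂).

degrees of freedom = [2, 18]

k = 3 groups, N = 21 total
df = (k−1, N−k) = (3−1, 21−3) = (2, 18)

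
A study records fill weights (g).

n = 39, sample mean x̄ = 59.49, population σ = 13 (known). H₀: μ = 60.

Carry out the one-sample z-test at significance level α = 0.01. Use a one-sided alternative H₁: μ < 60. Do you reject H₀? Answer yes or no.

SE = σ/√n = 13/√39 = 2.0817
z = (x̄−μ₀)/SE = (59.49−60)/2.0817 = -0.2450
p-value (one-sided, H₁ less) = 0.40323
At α=0.01: p ≥ α → fail to reject H₀

reject H₀: no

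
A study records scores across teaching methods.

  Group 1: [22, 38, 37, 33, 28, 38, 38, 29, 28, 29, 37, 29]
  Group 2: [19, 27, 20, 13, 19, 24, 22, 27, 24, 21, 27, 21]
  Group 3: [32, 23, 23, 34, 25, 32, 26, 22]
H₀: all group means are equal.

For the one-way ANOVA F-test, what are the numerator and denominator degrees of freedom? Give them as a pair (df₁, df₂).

degrees of freedom = [2, 29]

k = 3 groups, N = 32 total
df = (k−1, N−k) = (3−1, 32−3) = (2, 29)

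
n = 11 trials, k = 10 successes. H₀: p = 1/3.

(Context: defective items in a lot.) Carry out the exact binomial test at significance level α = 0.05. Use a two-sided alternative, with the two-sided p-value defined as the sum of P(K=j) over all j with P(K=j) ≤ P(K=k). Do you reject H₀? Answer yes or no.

reject H₀: yes

Exact binomial: n=11, k=10, p₀=1/3=0.3333
P(X=j) = C(n,j)·p₀^j·(1−p₀)^(n−j); p = Σ P(X=j) over j with P(X=j) ≤ P(X=10)
p-value (two-sided) = 0.00013
At α=0.05: p < α → reject H₀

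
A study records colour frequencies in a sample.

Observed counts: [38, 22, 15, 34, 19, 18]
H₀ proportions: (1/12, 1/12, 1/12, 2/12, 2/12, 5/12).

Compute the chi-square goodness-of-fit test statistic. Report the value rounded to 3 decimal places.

test statistic = 98.627

n = 146; E_i = n·p_i = [12.17, 12.17, 12.17, 24.33, 24.33, 60.83]
χ² = (38−12.17)²/12.17 + (22−12.17)²/12.17 + (15−12.17)²/12.17 + (34−24.33)²/24.33 + (19−24.33)²/24.33 + (18−60.83)²/60.83 = 98.6274
df = 5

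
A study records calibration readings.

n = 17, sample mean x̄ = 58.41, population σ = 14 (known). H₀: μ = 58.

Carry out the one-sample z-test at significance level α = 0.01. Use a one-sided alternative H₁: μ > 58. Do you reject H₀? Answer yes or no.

SE = σ/√n = 14/√17 = 3.3955
z = (x̄−μ₀)/SE = (58.41−58)/3.3955 = 0.1207
p-value (one-sided, H₁ greater) = 0.45195
At α=0.01: p ≥ α → fail to reject H₀

reject H₀: no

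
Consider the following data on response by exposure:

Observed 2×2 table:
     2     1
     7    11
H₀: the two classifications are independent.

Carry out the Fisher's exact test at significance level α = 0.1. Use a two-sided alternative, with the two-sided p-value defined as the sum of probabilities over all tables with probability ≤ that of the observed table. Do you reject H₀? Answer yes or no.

Margins: r₁=3, r₂=18, c₁=9, c₂=12, n=21
p_obs = C(3,2)·C(18,7)/C(21,9); sum pmf over tables with pmf ≤ p_obs
p-value (two-sided) = 0.55338
At α=0.1: p ≥ α → fail to reject H₀

reject H₀: no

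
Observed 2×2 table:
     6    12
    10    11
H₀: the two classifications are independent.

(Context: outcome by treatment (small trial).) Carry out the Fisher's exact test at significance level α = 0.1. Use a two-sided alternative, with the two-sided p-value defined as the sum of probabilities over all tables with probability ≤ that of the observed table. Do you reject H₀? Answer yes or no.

Margins: r₁=18, r₂=21, c₁=16, c₂=23, n=39
p_obs = C(18,6)·C(21,10)/C(39,16); sum pmf over tables with pmf ≤ p_obs
p-value (two-sided) = 0.51584
At α=0.1: p ≥ α → fail to reject H₀

reject H₀: no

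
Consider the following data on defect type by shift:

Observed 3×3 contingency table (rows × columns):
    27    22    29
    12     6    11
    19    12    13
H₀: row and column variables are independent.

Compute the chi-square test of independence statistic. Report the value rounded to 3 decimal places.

Row totals [78, 29, 44], col totals [58, 40, 53], n=151
χ² = (27−29.96)²/29.96 + (22−20.66)²/20.66 + (29−27.38)²/27.38 + (12−11.14)²/11.14 + (6−7.68)²/7.68 + (11−10.18)²/10.18 + (19−16.90)²/16.90 + (12−11.66)²/11.66 + (13−15.44)²/15.44 = 1.6340
df = 4

test statistic = 1.634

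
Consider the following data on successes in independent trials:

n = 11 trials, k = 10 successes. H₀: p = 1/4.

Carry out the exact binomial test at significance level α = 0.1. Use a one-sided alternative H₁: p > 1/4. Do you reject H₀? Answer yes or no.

reject H₀: yes

Exact binomial: n=11, k=10, p₀=1/4=0.2500
P(X≥10) from Σ C(n,i)·p₀^i·(1−p₀)^(n−i)
p-value (one-sided, H₁ greater) = 0.00001
At α=0.1: p < α → reject H₀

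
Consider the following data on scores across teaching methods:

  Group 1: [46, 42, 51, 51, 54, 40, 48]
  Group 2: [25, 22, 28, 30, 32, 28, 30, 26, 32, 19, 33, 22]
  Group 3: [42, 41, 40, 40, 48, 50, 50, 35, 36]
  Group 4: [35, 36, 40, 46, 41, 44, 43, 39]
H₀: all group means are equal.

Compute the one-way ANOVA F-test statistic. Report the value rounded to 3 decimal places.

Group means [47.43, 27.25, 42.44, 40.50], grand mean 37.917
SSB = Σnᵢ(x̄ᵢ−x̄)² = 2236.563; SSW = ΣΣ(x−x̄ᵢ)² = 738.187
MSB = 2236.563/3 = 745.5212; MSW = 738.187/32 = 23.0683
F = MSB/MSW = 32.3180
df = (3, 32)

test statistic = 32.318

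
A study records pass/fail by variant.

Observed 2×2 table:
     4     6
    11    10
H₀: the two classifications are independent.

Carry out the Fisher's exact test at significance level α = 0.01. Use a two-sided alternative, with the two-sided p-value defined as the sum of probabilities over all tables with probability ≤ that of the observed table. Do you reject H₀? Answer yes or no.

reject H₀: no

Margins: r₁=10, r₂=21, c₁=15, c₂=16, n=31
p_obs = C(10,4)·C(21,11)/C(31,15); sum pmf over tables with pmf ≤ p_obs
p-value (two-sided) = 0.70425
At α=0.01: p ≥ α → fail to reject H₀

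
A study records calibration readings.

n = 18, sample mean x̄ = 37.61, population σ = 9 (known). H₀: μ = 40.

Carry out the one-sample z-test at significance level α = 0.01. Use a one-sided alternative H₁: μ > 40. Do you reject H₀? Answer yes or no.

reject H₀: no

SE = σ/√n = 9/√18 = 2.1213
z = (x̄−μ₀)/SE = (37.61−40)/2.1213 = -1.1267
p-value (one-sided, H₁ greater) = 0.87006
At α=0.01: p ≥ α → fail to reject H₀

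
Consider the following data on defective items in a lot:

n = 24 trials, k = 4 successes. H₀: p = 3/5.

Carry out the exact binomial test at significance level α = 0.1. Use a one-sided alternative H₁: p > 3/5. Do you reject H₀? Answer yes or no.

Exact binomial: n=24, k=4, p₀=3/5=0.6000
P(X≥4) from Σ C(n,i)·p₀^i·(1−p₀)^(n−i)
p-value (one-sided, H₁ greater) = 1.00000
At α=0.1: p ≥ α → fail to reject H₀

reject H₀: no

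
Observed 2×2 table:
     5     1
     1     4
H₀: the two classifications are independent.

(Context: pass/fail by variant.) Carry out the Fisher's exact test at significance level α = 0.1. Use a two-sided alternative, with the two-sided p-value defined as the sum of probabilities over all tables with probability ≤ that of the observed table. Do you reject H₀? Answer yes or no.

Margins: r₁=6, r₂=5, c₁=6, c₂=5, n=11
p_obs = C(6,5)·C(5,1)/C(11,6); sum pmf over tables with pmf ≤ p_obs
p-value (two-sided) = 0.08009
At α=0.1: p < α → reject H₀

reject H₀: yes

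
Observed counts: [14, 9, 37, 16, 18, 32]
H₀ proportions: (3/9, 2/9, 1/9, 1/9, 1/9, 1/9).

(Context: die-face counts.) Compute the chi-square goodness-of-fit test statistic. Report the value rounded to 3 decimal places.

test statistic = 93.917

n = 126; E_i = n·p_i = [42.00, 28.00, 14.00, 14.00, 14.00, 14.00]
χ² = (14−42.00)²/42.00 + (9−28.00)²/28.00 + (37−14.00)²/14.00 + (16−14.00)²/14.00 + (18−14.00)²/14.00 + (32−14.00)²/14.00 = 93.9167
df = 5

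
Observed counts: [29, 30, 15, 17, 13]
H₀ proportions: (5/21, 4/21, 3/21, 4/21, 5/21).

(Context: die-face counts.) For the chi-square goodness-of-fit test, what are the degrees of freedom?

degrees of freedom = 4

df = k − 1 = 5 − 1 = 4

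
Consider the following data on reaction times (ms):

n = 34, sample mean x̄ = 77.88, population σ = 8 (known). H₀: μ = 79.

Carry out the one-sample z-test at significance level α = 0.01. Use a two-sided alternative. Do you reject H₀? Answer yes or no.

reject H₀: no

SE = σ/√n = 8/√34 = 1.3720
z = (x̄−μ₀)/SE = (77.88−79)/1.3720 = -0.8163
p-value (two-sided) = 0.41431
At α=0.01: p ≥ α → fail to reject H₀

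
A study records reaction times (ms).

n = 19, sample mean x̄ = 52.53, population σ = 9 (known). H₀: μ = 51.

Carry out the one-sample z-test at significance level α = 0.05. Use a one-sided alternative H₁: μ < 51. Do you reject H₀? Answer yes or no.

SE = σ/√n = 9/√19 = 2.0647
z = (x̄−μ₀)/SE = (52.53−51)/2.0647 = 0.7410
p-value (one-sided, H₁ less) = 0.77066
At α=0.05: p ≥ α → fail to reject H₀

reject H₀: no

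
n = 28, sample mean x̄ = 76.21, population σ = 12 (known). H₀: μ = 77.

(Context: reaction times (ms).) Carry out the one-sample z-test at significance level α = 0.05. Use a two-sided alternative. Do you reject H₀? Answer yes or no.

reject H₀: no

SE = σ/√n = 12/√28 = 2.2678
z = (x̄−μ₀)/SE = (76.21−77)/2.2678 = -0.3484
p-value (two-sided) = 0.72757
At α=0.05: p ≥ α → fail to reject H₀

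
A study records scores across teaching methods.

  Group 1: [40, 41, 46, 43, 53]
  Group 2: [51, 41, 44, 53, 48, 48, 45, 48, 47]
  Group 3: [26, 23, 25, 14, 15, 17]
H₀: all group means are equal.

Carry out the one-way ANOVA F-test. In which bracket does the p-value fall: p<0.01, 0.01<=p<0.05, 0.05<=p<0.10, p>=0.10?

Group means [44.60, 47.22, 20.00], grand mean 38.400
SSB = Σnᵢ(x̄ᵢ−x̄)² = 2924.044; SSW = ΣΣ(x−x̄ᵢ)² = 352.756
MSB = 2924.044/2 = 1462.0222; MSW = 352.756/17 = 20.7503
F = MSB/MSW = 70.4578
df = (2, 17)
p-value (upper-tail) = 0.00000
→ bracket: p<0.01

p-value bracket: p<0.01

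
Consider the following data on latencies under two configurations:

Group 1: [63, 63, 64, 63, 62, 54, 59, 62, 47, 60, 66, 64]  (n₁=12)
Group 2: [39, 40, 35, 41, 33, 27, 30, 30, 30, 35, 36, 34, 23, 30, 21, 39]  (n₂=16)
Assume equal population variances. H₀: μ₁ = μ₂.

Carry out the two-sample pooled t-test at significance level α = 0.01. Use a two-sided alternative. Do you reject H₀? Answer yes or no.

reject H₀: yes

x̄₁=60.583, s₁=5.265, n₁=12
x̄₂=32.688, s₂=5.873, n₂=16
s_p² = [11·5.265² + 15·5.873²]/26 = 31.6290
SE = √(s_p²·(1/12+1/16)) = 2.1477
t = (60.583−32.688)/2.1477 = 12.9888
df = 26
p-value (two-sided) = 0.00000
At α=0.01: p < α → reject H₀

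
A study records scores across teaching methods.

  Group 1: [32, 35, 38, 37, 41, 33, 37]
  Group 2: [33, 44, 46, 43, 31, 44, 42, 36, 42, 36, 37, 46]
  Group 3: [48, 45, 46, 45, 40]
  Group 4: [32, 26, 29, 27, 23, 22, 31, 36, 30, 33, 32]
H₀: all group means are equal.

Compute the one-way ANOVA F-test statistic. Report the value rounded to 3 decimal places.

test statistic = 19.630

Group means [36.14, 40.00, 44.80, 29.18], grand mean 36.514
SSB = Σnᵢ(x̄ᵢ−x̄)² = 1081.449; SSW = ΣΣ(x−x̄ᵢ)² = 569.294
MSB = 1081.449/3 = 360.4831; MSW = 569.294/31 = 18.3643
F = MSB/MSW = 19.6296
df = (3, 31)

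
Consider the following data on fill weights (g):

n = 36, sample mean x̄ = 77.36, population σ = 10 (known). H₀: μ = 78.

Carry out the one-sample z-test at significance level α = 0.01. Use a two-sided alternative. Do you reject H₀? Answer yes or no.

SE = σ/√n = 10/√36 = 1.6667
z = (x̄−μ₀)/SE = (77.36−78)/1.6667 = -0.3840
p-value (two-sided) = 0.70098
At α=0.01: p ≥ α → fail to reject H₀

reject H₀: no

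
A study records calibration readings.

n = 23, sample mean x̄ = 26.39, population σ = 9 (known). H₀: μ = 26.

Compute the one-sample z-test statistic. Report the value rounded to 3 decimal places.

SE = σ/√n = 9/√23 = 1.8766
z = (x̄−μ₀)/SE = (26.39−26)/1.8766 = 0.2078

test statistic = 0.208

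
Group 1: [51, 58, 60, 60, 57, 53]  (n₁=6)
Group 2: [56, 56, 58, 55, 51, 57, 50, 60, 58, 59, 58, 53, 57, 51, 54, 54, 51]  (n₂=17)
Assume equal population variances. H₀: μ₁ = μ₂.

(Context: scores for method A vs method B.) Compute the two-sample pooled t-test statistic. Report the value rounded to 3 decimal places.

test statistic = 0.850

x̄₁=56.500, s₁=3.728, n₁=6
x̄₂=55.176, s₂=3.127, n₂=17
s_p² = [5·3.728² + 16·3.127²]/21 = 10.7605
SE = √(s_p²·(1/6+1/17)) = 1.5577
t = (56.500−55.176)/1.5577 = 0.8497
df = 21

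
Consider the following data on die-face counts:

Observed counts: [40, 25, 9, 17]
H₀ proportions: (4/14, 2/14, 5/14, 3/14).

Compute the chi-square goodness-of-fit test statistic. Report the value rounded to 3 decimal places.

n = 91; E_i = n·p_i = [26.00, 13.00, 32.50, 19.50]
χ² = (40−26.00)²/26.00 + (25−13.00)²/13.00 + (9−32.50)²/32.50 + (17−19.50)²/19.50 = 35.9282
df = 3

test statistic = 35.928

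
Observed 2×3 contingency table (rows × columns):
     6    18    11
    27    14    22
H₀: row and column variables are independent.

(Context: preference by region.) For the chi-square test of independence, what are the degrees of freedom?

degrees of freedom = 2

df = (r−1)(c−1) = (2−1)·(3−1) = 2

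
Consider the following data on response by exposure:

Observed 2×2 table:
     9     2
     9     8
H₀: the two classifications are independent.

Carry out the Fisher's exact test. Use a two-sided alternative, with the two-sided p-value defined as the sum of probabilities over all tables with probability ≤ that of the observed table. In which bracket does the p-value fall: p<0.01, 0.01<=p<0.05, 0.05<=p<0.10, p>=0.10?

Margins: r₁=11, r₂=17, c₁=18, c₂=10, n=28
p_obs = C(11,9)·C(17,9)/C(28,18); sum pmf over tables with pmf ≤ p_obs
p-value (two-sided) = 0.22641
→ bracket: p>=0.10

p-value bracket: p>=0.10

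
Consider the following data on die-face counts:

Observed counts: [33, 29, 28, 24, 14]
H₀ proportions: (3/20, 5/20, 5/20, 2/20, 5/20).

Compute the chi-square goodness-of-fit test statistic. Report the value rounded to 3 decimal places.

test statistic = 30.625

n = 128; E_i = n·p_i = [19.20, 32.00, 32.00, 12.80, 32.00]
χ² = (33−19.20)²/19.20 + (29−32.00)²/32.00 + (28−32.00)²/32.00 + (24−12.80)²/12.80 + (14−32.00)²/32.00 = 30.6250
df = 4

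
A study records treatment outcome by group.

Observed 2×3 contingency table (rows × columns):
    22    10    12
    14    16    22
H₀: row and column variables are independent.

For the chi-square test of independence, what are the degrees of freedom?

df = (r−1)(c−1) = (2−1)·(3−1) = 2

degrees of freedom = 2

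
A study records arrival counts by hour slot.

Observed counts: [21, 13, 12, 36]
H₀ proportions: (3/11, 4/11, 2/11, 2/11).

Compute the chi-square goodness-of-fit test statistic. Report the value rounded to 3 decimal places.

n = 82; E_i = n·p_i = [22.36, 29.82, 14.91, 14.91]
χ² = (21−22.36)²/22.36 + (13−29.82)²/29.82 + (12−14.91)²/14.91 + (36−14.91)²/14.91 = 39.9726
df = 3

test statistic = 39.973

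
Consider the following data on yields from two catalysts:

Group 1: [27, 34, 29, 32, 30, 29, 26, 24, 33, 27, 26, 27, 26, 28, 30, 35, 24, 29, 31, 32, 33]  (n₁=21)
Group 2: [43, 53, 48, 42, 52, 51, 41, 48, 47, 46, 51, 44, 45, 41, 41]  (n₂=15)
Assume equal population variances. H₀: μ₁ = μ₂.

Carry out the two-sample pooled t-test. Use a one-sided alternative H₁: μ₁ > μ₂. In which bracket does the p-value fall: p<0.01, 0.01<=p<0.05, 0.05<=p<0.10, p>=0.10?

x̄₁=29.143, s₁=3.214, n₁=21
x̄₂=46.200, s₂=4.212, n₂=15
s_p² = [20·3.214² + 14·4.212²]/34 = 13.3815
SE = √(s_p²·(1/21+1/15)) = 1.2367
t = (29.143−46.200)/1.2367 = -13.7930
df = 34
p-value (one-sided, H₁ greater) = 1.00000
→ bracket: p>=0.10

p-value bracket: p>=0.10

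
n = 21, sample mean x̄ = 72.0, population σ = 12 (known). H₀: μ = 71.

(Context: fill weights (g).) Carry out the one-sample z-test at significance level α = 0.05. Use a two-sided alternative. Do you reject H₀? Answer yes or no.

reject H₀: no

SE = σ/√n = 12/√21 = 2.6186
z = (x̄−μ₀)/SE = (72.0−71)/2.6186 = 0.3819
p-value (two-sided) = 0.70255
At α=0.05: p ≥ α → fail to reject H₀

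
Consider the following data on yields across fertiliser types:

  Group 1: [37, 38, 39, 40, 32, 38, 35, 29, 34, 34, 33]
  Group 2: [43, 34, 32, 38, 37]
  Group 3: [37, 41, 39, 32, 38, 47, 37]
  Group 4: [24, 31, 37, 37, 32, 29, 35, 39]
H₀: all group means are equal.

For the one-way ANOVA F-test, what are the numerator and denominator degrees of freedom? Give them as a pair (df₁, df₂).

degrees of freedom = [3, 27]

k = 4 groups, N = 31 total
df = (k−1, N−k) = (4−1, 31−4) = (3, 27)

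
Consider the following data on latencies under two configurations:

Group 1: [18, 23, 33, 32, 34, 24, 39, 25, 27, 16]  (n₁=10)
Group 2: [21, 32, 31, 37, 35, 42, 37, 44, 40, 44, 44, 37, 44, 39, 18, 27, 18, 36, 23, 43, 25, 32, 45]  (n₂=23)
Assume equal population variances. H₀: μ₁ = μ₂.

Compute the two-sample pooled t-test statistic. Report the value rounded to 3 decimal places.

test statistic = -2.333

x̄₁=27.100, s₁=7.340, n₁=10
x̄₂=34.522, s₂=8.795, n₂=23
s_p² = [9·7.340² + 22·8.795²]/31 = 70.5367
SE = √(s_p²·(1/10+1/23)) = 3.1813
t = (27.100−34.522)/3.1813 = -2.3329
df = 31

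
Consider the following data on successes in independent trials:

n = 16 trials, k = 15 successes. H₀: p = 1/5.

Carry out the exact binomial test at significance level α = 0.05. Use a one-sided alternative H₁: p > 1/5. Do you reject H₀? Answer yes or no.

reject H₀: yes

Exact binomial: n=16, k=15, p₀=1/5=0.2000
P(X≥15) from Σ C(n,i)·p₀^i·(1−p₀)^(n−i)
p-value (one-sided, H₁ greater) = 0.00000
At α=0.05: p < α → reject H₀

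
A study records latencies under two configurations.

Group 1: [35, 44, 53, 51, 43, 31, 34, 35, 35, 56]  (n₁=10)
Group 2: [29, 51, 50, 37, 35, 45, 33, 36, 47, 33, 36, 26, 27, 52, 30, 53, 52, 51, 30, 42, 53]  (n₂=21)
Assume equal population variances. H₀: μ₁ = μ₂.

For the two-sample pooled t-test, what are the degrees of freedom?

degrees of freedom = 29

df = n₁ + n₂ − 2 = 10 + 21 − 2 = 29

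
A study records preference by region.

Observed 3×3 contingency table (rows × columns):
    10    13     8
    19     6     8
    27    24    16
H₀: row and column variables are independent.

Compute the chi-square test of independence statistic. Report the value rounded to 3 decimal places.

Row totals [31, 33, 67], col totals [56, 43, 32], n=131
χ² = (10−13.25)²/13.25 + (13−10.18)²/10.18 + (8−7.57)²/7.57 + (19−14.11)²/14.11 + (6−10.83)²/10.83 + (8−8.06)²/8.06 + (27−28.64)²/28.64 + (24−21.99)²/21.99 + (16−16.37)²/16.37 = 5.7448
df = 4

test statistic = 5.745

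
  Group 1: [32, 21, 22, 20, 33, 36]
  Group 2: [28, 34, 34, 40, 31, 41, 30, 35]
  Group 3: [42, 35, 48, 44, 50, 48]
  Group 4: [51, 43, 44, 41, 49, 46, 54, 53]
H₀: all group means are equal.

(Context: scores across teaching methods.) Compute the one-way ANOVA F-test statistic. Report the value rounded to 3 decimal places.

test statistic = 19.974

Group means [27.33, 34.12, 44.50, 47.62], grand mean 38.750
SSB = Σnᵢ(x̄ᵢ−x̄)² = 1781.667; SSW = ΣΣ(x−x̄ᵢ)² = 713.583
MSB = 1781.667/3 = 593.8889; MSW = 713.583/24 = 29.7326
F = MSB/MSW = 19.9743
df = (3, 24)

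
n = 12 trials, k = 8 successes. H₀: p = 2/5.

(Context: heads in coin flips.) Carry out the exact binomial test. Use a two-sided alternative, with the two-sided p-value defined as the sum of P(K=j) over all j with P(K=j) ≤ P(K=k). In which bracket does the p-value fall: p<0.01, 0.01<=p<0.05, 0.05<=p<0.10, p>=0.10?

p-value bracket: 0.05<=p<0.10

Exact binomial: n=12, k=8, p₀=2/5=0.4000
P(X=j) = C(n,j)·p₀^j·(1−p₀)^(n−j); p = Σ P(X=j) over j with P(X=j) ≤ P(X=8)
p-value (two-sided) = 0.07690
→ bracket: 0.05<=p<0.10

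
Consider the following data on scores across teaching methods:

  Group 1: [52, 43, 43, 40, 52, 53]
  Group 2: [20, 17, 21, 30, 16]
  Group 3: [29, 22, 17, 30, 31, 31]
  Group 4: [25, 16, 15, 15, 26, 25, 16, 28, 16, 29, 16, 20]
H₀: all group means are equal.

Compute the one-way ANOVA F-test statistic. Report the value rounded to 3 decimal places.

test statistic = 32.535

Group means [47.17, 20.80, 26.67, 20.58], grand mean 27.379
SSB = Σnᵢ(x̄ᵢ−x̄)² = 3122.944; SSW = ΣΣ(x−x̄ᵢ)² = 799.883
MSB = 3122.944/3 = 1040.9814; MSW = 799.883/25 = 31.9953
F = MSB/MSW = 32.5354
df = (3, 25)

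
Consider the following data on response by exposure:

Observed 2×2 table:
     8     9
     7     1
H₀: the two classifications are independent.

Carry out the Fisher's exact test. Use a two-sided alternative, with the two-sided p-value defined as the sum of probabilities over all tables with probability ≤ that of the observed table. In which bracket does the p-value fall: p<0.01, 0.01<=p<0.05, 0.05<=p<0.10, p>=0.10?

p-value bracket: 0.05<=p<0.10

Margins: r₁=17, r₂=8, c₁=15, c₂=10, n=25
p_obs = C(17,8)·C(8,7)/C(25,15); sum pmf over tables with pmf ≤ p_obs
p-value (two-sided) = 0.08754
→ bracket: 0.05<=p<0.10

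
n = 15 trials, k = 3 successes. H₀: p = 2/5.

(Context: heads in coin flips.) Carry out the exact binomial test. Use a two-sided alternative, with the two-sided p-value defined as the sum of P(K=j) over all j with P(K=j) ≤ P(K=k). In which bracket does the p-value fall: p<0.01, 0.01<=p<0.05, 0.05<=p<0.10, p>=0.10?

Exact binomial: n=15, k=3, p₀=2/5=0.4000
P(X=j) = C(n,j)·p₀^j·(1−p₀)^(n−j); p = Σ P(X=j) over j with P(X=j) ≤ P(X=3)
p-value (two-sided) = 0.18555
→ bracket: p>=0.10

p-value bracket: p>=0.10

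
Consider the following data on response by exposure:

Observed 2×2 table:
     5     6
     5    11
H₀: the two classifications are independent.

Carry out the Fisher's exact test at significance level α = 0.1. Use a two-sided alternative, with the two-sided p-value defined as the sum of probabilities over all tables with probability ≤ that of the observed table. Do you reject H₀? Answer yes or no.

Margins: r₁=11, r₂=16, c₁=10, c₂=17, n=27
p_obs = C(11,5)·C(16,5)/C(27,10); sum pmf over tables with pmf ≤ p_obs
p-value (two-sided) = 0.68675
At α=0.1: p ≥ α → fail to reject H₀

reject H₀: no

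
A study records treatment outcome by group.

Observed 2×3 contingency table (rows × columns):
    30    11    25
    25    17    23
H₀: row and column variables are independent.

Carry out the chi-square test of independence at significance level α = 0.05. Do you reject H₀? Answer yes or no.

Row totals [66, 65], col totals [55, 28, 48], n=131
χ² = (30−27.71)²/27.71 + (11−14.11)²/14.11 + (25−24.18)²/24.18 + (25−27.29)²/27.29 + (17−13.89)²/13.89 + (23−23.82)²/23.82 = 1.8161
df = 2
p-value (upper-tail) = 0.40332
At α=0.05: p ≥ α → fail to reject H₀

reject H₀: no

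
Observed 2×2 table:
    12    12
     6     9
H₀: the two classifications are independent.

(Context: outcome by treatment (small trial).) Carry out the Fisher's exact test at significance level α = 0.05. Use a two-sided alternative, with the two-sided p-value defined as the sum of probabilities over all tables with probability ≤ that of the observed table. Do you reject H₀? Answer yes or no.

reject H₀: no

Margins: r₁=24, r₂=15, c₁=18, c₂=21, n=39
p_obs = C(24,12)·C(15,6)/C(39,18); sum pmf over tables with pmf ≤ p_obs
p-value (two-sided) = 0.74242
At α=0.05: p ≥ α → fail to reject H₀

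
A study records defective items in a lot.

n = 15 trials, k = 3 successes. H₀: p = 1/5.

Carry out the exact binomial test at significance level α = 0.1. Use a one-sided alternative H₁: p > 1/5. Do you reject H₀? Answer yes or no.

Exact binomial: n=15, k=3, p₀=1/5=0.2000
P(X≥3) from Σ C(n,i)·p₀^i·(1−p₀)^(n−i)
p-value (one-sided, H₁ greater) = 0.60198
At α=0.1: p ≥ α → fail to reject H₀

reject H₀: no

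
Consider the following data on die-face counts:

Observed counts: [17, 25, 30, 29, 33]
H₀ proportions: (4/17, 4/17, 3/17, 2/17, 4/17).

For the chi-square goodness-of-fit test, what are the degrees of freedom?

degrees of freedom = 4

df = k − 1 = 5 − 1 = 4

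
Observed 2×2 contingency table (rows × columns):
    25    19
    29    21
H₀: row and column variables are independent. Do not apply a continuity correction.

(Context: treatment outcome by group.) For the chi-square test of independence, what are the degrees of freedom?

degrees of freedom = 1

df = (r−1)(c−1) = (2−1)·(2−1) = 1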